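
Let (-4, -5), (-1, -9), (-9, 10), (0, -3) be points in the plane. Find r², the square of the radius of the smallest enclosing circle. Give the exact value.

106.25

By Welzl's lemma the MEC is supported by two points (diametrically opposite) or three points (on a circumcircle).
The farthest pair is (-1, -9)–(-9, 10) with squared distance 425. The circle on this segment as diameter has centre (-5, 0.5) and r² = 425/4 = 106.25.
Check (-4, -5): distance² to centre = 31.25 ≤ 106.25, so it lies inside.
All remaining points lie in this disk, and no smaller disk contains both endpoints, so this is the minimum enclosing circle.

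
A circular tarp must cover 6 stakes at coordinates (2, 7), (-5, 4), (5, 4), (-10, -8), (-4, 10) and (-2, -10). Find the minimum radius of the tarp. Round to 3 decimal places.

10.080

The minimum enclosing circle is determined by three boundary points: (-10, -8), (-4, 10), (-2, -10).
Their circumcentre is (-49/13, -1/13) with r² = 17170/169.
The farthest remaining point (5, 4) is at distance² 15805/169 ≤ 17170/169.
r = √(17170/169) ≈ 10.080.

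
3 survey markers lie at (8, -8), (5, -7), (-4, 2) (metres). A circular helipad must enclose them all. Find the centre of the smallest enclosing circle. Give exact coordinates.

(2, -3)

Call the three points A, B, C in the order given.
Side lengths²: AB² = 10, AC² = 244, BC² = 162.
Since AC² = 244 ≥ 162 + 10 = 172, the angle opposite AC is not acute, so the smallest enclosing circle has AC as diameter.
Centre = midpoint of AC = (2, -3), r² = 244/4 = 61.
Centre = (2, -3).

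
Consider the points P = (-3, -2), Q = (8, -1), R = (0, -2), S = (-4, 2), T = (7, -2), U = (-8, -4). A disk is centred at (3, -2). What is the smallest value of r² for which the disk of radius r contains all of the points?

125

The required radius is the distance from (3, -2) to the farthest point.
Squared distances: 36, 26, 9, 65, 16, 125.
Maximum is 125, attained at U.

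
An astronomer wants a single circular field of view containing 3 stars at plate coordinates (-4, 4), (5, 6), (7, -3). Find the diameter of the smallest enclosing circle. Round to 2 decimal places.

13.04

Call the three points A, B, C in the order given.
Side lengths²: AB² = 85, AC² = 170, BC² = 85.
Since AC² = 170 ≥ 85 + 85 = 170, the angle opposite AC is not acute, so the smallest enclosing circle has AC as diameter.
Centre = midpoint of AC = (1.5, 0.5), r² = 170/4 = 42.5.
Diameter = 2r = 2√(42.5) ≈ 13.04.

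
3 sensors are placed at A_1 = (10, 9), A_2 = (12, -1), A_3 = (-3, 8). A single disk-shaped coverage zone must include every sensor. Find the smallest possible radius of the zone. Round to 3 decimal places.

8.746

Side lengths²: A_1A_2² = 104, A_1A_3² = 170, A_2A_3² = 306.
Since A_2A_3² = 306 ≥ 170 + 104 = 274, the angle opposite A_2A_3 is not acute, so the smallest enclosing circle has A_2A_3 as diameter.
Centre = midpoint of A_2A_3 = (4.5, 3.5), r² = 306/4 = 76.5.
r = √(76.5) ≈ 8.746.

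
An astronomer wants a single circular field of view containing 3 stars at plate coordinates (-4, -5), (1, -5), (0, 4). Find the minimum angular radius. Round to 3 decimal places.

4.955

Call the three points A, B, C in the order given.
Side lengths²: AB² = 25, AC² = 97, BC² = 82.
Since AC² = 97 < 82 + 25 = 107, the triangle is acute, so the smallest enclosing circle is the circumcircle.
Circumcentre = (-1.5, -13/18), r² = 3977/162.
r = √(3977/162) ≈ 4.955.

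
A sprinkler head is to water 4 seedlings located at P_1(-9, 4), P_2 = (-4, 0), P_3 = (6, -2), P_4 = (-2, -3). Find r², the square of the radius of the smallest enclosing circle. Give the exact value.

65.25

The minimum enclosing circle of a finite set is fixed by two of the points (as a diameter) or three (as a circumcircle).
The farthest pair is P_1–P_3 with squared distance 261. The circle on this segment as diameter has centre (-1.5, 1) and r² = 261/4 = 65.25.
Check P_2: distance² to centre = 7.25 ≤ 65.25, so it lies inside.
All remaining points lie in this disk, and no smaller disk contains both endpoints, so this is the minimum enclosing circle.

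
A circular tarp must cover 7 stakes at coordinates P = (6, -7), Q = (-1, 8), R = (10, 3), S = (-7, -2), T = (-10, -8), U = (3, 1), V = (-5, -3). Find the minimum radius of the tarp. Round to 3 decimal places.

11.413

The minimum enclosing circle of a finite set is fixed by two of the points (as a diameter) or three (as a circumcircle).
The farthest pair is R–T with squared distance 521. The circle on this segment as diameter has centre (0, -2.5) and r² = 521/4 = 130.25.
Check P: distance² to centre = 56.25 ≤ 130.25, so it lies inside.
All remaining points lie in this disk, and no smaller disk contains both endpoints, so this is the minimum enclosing circle.
r = √(130.25) ≈ 11.413.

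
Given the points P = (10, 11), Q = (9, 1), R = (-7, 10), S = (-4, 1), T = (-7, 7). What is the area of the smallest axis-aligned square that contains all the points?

289

The bounding box has width 17 and height 10.
An axis-aligned square enclosing the set must have side ≥ max(width, height).
So the minimum side is max(17, 10) = 17.
Area = 17² = 289.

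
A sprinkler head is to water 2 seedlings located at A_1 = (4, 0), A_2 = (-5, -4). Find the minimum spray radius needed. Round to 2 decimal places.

4.92

The smallest circle enclosing two points has them as diameter endpoints.
Centre = midpoint = (-0.5, -2); r² = |A_1A_2|²/4 = 97/4 = 24.25.
r = √(24.25) ≈ 4.92.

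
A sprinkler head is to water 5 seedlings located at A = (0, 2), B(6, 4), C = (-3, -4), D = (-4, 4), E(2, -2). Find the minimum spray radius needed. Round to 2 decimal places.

6.07

By Welzl's lemma the MEC is supported by two points (diametrically opposite) or three points (on a circumcircle).
The minimum enclosing circle is determined by three boundary points: B, C, D.
Their circumcentre is (1, 0.5625) with r² = 36.81640625.
The farthest remaining point E is at distance² 7.56640625 ≤ 36.81640625.
r = √(36.81640625) ≈ 6.07.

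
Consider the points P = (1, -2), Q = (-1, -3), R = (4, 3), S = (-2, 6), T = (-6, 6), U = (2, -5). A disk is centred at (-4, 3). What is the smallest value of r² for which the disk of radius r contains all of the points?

100

The required radius is the distance from (-4, 3) to the farthest point.
Squared distances: 50, 45, 64, 13, 13, 100.
Maximum is 100, attained at U.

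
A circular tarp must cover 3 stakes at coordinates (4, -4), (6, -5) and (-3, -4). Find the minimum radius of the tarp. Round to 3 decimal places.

4.528

Call the three points A, B, C in the order given.
Side lengths²: AB² = 5, AC² = 49, BC² = 82.
Since BC² = 82 ≥ 49 + 5 = 54, the angle opposite BC is not acute, so the smallest enclosing circle has BC as diameter.
Centre = midpoint of BC = (1.5, -4.5), r² = 82/4 = 20.5.
r = √(20.5) ≈ 4.528.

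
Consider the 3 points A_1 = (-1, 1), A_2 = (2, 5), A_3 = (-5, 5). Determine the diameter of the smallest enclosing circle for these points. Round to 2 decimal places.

7.07

Side lengths²: A_1A_2² = 25, A_1A_3² = 32, A_2A_3² = 49.
Since A_2A_3² = 49 < 32 + 25 = 57, the triangle is acute, so the smallest enclosing circle is the circumcircle.
Circumcentre = (-1.5, 4.5), r² = 12.5.
Diameter = 2r = 2√(12.5) ≈ 7.07.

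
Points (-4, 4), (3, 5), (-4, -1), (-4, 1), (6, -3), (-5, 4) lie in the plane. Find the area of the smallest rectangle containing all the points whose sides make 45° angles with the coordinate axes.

In coordinates u = x + y, v = x − y the rectangle is axis-aligned; the map (x,y)→(u,v) scales areas by 2.
u-values: 0, 8, -5, -3, 3, -1; range = 8 − (-5) = 13.
v-values: -8, -2, -3, -5, 9, -9; range = 9 − (-9) = 18.
Area = (13 × 18) / 2 = 117.

117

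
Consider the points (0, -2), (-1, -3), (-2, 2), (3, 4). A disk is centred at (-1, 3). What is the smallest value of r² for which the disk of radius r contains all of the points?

The required radius is the distance from (-1, 3) to the farthest point.
Squared distances: 26, 36, 2, 17.
Maximum is 36, attained at (-1, -3).

36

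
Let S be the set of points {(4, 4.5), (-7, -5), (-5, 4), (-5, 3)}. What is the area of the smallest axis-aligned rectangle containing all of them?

x ranges over [-7, 4], width 11.
y ranges over [-5, 4.5], height 9.5.
Area = 11 × 9.5 = 104.5.

104.5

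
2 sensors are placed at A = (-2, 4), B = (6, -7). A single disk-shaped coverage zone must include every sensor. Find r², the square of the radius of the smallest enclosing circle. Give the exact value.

The smallest circle enclosing two points has them as diameter endpoints.
Centre = midpoint = (2, -1.5); r² = |AB|²/4 = 185/4 = 46.25.

46.25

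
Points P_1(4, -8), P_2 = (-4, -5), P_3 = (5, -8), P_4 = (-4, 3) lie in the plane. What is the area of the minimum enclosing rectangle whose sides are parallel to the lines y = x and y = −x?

80

In coordinates u = x + y, v = x − y the rectangle is axis-aligned; the map (x,y)→(u,v) scales areas by 2.
u-values: -4, -9, -3, -1; range = -1 − (-9) = 8.
v-values: 12, 1, 13, -7; range = 13 − (-7) = 20.
Area = (8 × 20) / 2 = 80.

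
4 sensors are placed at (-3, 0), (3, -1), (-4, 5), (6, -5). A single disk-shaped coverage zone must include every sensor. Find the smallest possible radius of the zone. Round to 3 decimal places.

The minimum enclosing circle of a finite set is fixed by two of the points (as a diameter) or three (as a circumcircle).
The farthest pair is (-4, 5)–(6, -5) with squared distance 200. The circle on this segment as diameter has centre (1, 0) and r² = 200/4 = 50.
Check (-3, 0): distance² to centre = 16 ≤ 50, so it lies inside.
All remaining points lie in this disk, and no smaller disk contains both endpoints, so this is the minimum enclosing circle.
r = √50 ≈ 7.071.

7.071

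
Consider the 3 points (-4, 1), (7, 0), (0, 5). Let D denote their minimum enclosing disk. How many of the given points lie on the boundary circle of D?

2

Call the three points A, B, C in the order given.
Side lengths²: AB² = 122, AC² = 32, BC² = 74.
Since AB² = 122 ≥ 74 + 32 = 106, the angle opposite AB is not acute, so the smallest enclosing circle has AB as diameter.
Centre = midpoint of AB = (1.5, 0.5), r² = 122/4 = 30.5.
The points at distance exactly r from the centre are (-4, 1), (7, 0) — 2 points.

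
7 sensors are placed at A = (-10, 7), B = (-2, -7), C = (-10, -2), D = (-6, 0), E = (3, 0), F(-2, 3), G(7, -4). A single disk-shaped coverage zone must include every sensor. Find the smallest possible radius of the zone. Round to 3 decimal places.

10.124

The farthest pair is A–G with squared distance 410. The circle on this segment as diameter has centre (-1.5, 1.5) and r² = 410/4 = 102.5.
Check B: distance² to centre = 72.5 ≤ 102.5, so it lies inside.
All remaining points lie in this disk, and no smaller disk contains both endpoints, so this is the minimum enclosing circle.
r = √(102.5) ≈ 10.124.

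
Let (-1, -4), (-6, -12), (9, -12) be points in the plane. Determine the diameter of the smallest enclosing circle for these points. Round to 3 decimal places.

15.102

Call the three points A, B, C in the order given.
Side lengths²: AB² = 89, AC² = 164, BC² = 225.
Since BC² = 225 < 164 + 89 = 253, the triangle is acute, so the smallest enclosing circle is the circumcircle.
Circumcentre = (1.5, -11.125), r² = 57.015625.
Diameter = 2r = 2√(57.015625) ≈ 15.102.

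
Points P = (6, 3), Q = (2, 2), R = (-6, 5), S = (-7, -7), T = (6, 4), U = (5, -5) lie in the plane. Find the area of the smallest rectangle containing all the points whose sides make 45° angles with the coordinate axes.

252

In coordinates u = x + y, v = x − y the rectangle is axis-aligned; the map (x,y)→(u,v) scales areas by 2.
u-values: 9, 4, -1, -14, 10, 0; range = 10 − (-14) = 24.
v-values: 3, 0, -11, 0, 2, 10; range = 10 − (-11) = 21.
Area = (24 × 21) / 2 = 252.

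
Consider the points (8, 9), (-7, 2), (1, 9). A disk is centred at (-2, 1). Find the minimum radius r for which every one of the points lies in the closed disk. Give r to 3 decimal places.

The required radius is the distance from (-2, 1) to the farthest point.
Squared distances: 164, 26, 73.
Maximum is 164, attained at (8, 9).
r = √164 ≈ 12.806.

12.806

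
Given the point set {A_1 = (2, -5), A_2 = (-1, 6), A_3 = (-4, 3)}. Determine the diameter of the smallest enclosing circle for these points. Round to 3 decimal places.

Side lengths²: A_1A_2² = 130, A_1A_3² = 100, A_2A_3² = 18.
Since A_1A_2² = 130 ≥ 100 + 18 = 118, the angle opposite A_1A_2 is not acute, so the smallest enclosing circle has A_1A_2 as diameter.
Centre = midpoint of A_1A_2 = (0.5, 0.5), r² = 130/4 = 32.5.
Diameter = 2r = 2√(32.5) ≈ 11.402.

11.402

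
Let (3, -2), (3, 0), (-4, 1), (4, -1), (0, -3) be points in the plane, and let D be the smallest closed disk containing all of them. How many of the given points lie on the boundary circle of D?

By Welzl's lemma the MEC is supported by two points (diametrically opposite) or three points (on a circumcircle).
The farthest pair is (-4, 1)–(4, -1) with squared distance 68. The circle on this segment as diameter has centre (0, 0) and r² = 68/4 = 17.
Check (3, -2): distance² to centre = 13 ≤ 17, so it lies inside.
All remaining points lie in this disk, and no smaller disk contains both endpoints, so this is the minimum enclosing circle.
The points at distance exactly r from the centre are (-4, 1), (4, -1) — 2 points.

2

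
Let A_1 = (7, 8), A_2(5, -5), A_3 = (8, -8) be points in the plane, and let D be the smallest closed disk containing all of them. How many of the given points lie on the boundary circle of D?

2

Side lengths²: A_1A_2² = 173, A_1A_3² = 257, A_2A_3² = 18.
Since A_1A_3² = 257 ≥ 173 + 18 = 191, the angle opposite A_1A_3 is not acute, so the smallest enclosing circle has A_1A_3 as diameter.
Centre = midpoint of A_1A_3 = (7.5, 0), r² = 257/4 = 64.25.
The points at distance exactly r from the centre are A_1, A_3 — 2 points.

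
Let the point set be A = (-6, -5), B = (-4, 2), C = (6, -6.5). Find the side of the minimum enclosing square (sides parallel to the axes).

12

The bounding box has width 12 and height 8.5.
An axis-aligned square enclosing the set must have side ≥ max(width, height).
So the minimum side is max(12, 8.5) = 12.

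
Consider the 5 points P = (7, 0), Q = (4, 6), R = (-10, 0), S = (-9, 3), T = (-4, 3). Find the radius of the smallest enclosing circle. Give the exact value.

The minimum enclosing circle of a finite set is fixed by two of the points (as a diameter) or three (as a circumcircle).
The farthest pair is P–R with squared distance 289. The circle on this segment as diameter has centre (-1.5, 0) and r² = 289/4 = 72.25.
Check Q: distance² to centre = 66.25 ≤ 72.25, so it lies inside.
All remaining points lie in this disk, and no smaller disk contains both endpoints, so this is the minimum enclosing circle.
r = √(72.25) = 8.5.

8.5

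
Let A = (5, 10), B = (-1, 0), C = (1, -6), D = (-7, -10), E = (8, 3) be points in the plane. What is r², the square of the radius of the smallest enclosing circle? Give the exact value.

By Welzl's lemma the MEC is supported by two points (diametrically opposite) or three points (on a circumcircle).
The farthest pair is A–D with squared distance 544. The circle on this segment as diameter has centre (-1, 0) and r² = 544/4 = 136.
Check B: distance² to centre = 0 ≤ 136, so it lies inside.
All remaining points lie in this disk, and no smaller disk contains both endpoints, so this is the minimum enclosing circle.

136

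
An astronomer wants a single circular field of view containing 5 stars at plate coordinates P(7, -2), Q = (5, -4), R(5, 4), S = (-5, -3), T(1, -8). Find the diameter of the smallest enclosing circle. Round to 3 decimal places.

13.108

The minimum enclosing circle is determined by three boundary points: R, S, T.
Their circumcentre is (63/46, -67/46) with r² = 45445/1058.
The farthest remaining point P is at distance² 33853/1058 ≤ 45445/1058.
Diameter = 2r = 2√(45445/1058) ≈ 13.108.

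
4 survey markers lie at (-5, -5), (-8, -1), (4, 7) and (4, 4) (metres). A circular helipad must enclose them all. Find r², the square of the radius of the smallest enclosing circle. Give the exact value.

By Welzl's lemma the MEC is supported by two points (diametrically opposite) or three points (on a circumcircle).
The minimum enclosing circle is determined by three boundary points: (-5, -5), (-8, -1), (4, 7).
Their circumcentre is (-5/6, 1.25) with r² = 8125/144.
The farthest remaining point (4, 4) is at distance² 4453/144 ≤ 8125/144.

8125/144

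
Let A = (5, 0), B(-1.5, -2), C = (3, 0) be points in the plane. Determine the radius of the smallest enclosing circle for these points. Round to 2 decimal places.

3.40

Side lengths²: AB² = 46.25, AC² = 4, BC² = 24.25.
Since AB² = 46.25 ≥ 24.25 + 4 = 28.25, the angle opposite AB is not acute, so the smallest enclosing circle has AB as diameter.
Centre = midpoint of AB = (1.75, -1), r² = 46.25/4 = 11.5625.
r = √(11.5625) ≈ 3.40.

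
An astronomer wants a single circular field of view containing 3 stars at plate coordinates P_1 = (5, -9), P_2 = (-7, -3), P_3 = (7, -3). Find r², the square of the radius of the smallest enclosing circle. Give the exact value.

50

Side lengths²: P_1P_2² = 180, P_1P_3² = 40, P_2P_3² = 196.
Since P_2P_3² = 196 < 180 + 40 = 220, the triangle is acute, so the smallest enclosing circle is the circumcircle.
Circumcentre = (0, -4), r² = 50.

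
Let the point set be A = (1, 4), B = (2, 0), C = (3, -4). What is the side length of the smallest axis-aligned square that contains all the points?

8

The bounding box has width 2 and height 8.
An axis-aligned square enclosing the set must have side ≥ max(width, height).
So the minimum side is max(2, 8) = 8.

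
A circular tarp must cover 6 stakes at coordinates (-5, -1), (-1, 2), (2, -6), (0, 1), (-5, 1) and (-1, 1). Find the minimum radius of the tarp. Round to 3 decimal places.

The minimum enclosing circle of a finite set is fixed by two of the points (as a diameter) or three (as a circumcircle).
The farthest pair is (2, -6)–(-5, 1) with squared distance 98. The circle on this segment as diameter has centre (-1.5, -2.5) and r² = 98/4 = 24.5.
Check (-5, -1): distance² to centre = 14.5 ≤ 24.5, so it lies inside.
All remaining points lie in this disk, and no smaller disk contains both endpoints, so this is the minimum enclosing circle.
r = √(24.5) ≈ 4.950.

4.950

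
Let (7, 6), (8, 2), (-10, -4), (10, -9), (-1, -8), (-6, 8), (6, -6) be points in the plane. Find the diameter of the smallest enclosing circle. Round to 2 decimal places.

A smallest enclosing disk is always determined by at most three of the input points on its boundary.
The minimum enclosing circle is determined by three boundary points: (-10, -4), (10, -9), (-6, 8).
Their circumcentre is (35/26, -29/26) with r² = 46325/338.
The farthest remaining point (7, 6) is at distance² 27917/338 ≤ 46325/338.
Diameter = 2r = 2√(46325/338) ≈ 23.41.

23.41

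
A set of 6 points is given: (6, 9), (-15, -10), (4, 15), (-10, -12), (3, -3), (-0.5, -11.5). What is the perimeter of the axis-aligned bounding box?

96

Width = max x − min x = 6 − (-15) = 21.
Height = max y − min y = 15 − (-12) = 27.
Perimeter = 2(21 + 27) = 96.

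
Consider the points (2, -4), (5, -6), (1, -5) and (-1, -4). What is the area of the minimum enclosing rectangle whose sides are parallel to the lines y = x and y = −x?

16

In coordinates u = x + y, v = x − y the rectangle is axis-aligned; the map (x,y)→(u,v) scales areas by 2.
u-values: -2, -1, -4, -5; range = -1 − (-5) = 4.
v-values: 6, 11, 6, 3; range = 11 − 3 = 8.
Area = (4 × 8) / 2 = 16.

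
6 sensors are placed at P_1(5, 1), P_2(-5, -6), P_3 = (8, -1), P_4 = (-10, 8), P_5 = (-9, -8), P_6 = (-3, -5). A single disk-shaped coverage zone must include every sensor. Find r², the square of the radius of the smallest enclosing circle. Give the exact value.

217165/1922

The minimum enclosing circle is determined by three boundary points: P_3, P_4, P_5.
Their circumcentre is (-157/62, 27/62) with r² = 217165/1922.
The farthest remaining point P_1 is at distance² 109657/1922 ≤ 217165/1922.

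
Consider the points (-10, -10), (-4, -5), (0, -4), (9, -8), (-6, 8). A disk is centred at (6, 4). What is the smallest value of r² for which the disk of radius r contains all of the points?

452

The required radius is the distance from (6, 4) to the farthest point.
Squared distances: 452, 181, 100, 153, 160.
Maximum is 452, attained at (-10, -10).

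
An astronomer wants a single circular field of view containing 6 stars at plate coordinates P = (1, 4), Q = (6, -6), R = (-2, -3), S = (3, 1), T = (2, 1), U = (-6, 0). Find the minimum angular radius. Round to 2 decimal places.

By Welzl's lemma the MEC is supported by two points (diametrically opposite) or three points (on a circumcircle).
The minimum enclosing circle is determined by three boundary points: P, Q, U.
Their circumcentre is (1/6, -8/3) with r² = 1625/36.
The farthest remaining point S is at distance² 773/36 ≤ 1625/36.
r = √(1625/36) ≈ 6.72.

6.72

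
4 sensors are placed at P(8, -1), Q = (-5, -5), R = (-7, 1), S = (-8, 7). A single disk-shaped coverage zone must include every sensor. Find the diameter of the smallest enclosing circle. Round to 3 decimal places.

17.914

A smallest enclosing disk is always determined by at most three of the input points on its boundary.
The minimum enclosing circle is determined by three boundary points: P, Q, S.
Their circumcentre is (-3/14, 18/7) with r² = 15725/196.
The farthest remaining point R is at distance² 9509/196 ≤ 15725/196.
Diameter = 2r = 2√(15725/196) ≈ 17.914.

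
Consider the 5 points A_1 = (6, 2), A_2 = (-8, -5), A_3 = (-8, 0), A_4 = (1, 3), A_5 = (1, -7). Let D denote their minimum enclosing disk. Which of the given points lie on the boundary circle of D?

The farthest pair is A_1–A_2 with squared distance 245. The circle on this segment as diameter has centre (-1, -1.5) and r² = 245/4 = 61.25.
Check A_3: distance² to centre = 51.25 ≤ 61.25, so it lies inside.
All remaining points lie in this disk, and no smaller disk contains both endpoints, so this is the minimum enclosing circle.
The points at distance exactly r from the centre are A_1, A_2 — 2 points.

A_1, A_2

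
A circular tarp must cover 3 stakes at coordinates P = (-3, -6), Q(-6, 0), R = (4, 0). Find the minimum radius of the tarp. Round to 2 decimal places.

Side lengths²: PQ² = 45, PR² = 85, QR² = 100.
Since QR² = 100 < 85 + 45 = 130, the triangle is acute, so the smallest enclosing circle is the circumcircle.
Circumcentre = (-1, -1.25), r² = 26.5625.
r = √(26.5625) ≈ 5.15.

5.15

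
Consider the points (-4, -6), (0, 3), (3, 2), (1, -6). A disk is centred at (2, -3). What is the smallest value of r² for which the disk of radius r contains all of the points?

The required radius is the distance from (2, -3) to the farthest point.
Squared distances: 45, 40, 26, 10.
Maximum is 45, attained at (-4, -6).

45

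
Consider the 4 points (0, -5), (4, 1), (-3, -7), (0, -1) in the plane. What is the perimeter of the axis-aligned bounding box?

Width = max x − min x = 4 − (-3) = 7.
Height = max y − min y = 1 − (-7) = 8.
Perimeter = 2(7 + 8) = 30.

30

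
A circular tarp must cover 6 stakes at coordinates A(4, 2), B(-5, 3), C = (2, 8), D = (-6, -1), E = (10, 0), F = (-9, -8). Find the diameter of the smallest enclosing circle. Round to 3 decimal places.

20.966

The minimum enclosing circle of a finite set is fixed by two of the points (as a diameter) or three (as a circumcircle).
The minimum enclosing circle is determined by three boundary points: C, E, F.
Their circumcentre is (-13/54, -121/54) with r² = 160225/1458.
The farthest remaining point B is at distance² 73069/1458 ≤ 160225/1458.
Diameter = 2r = 2√(160225/1458) ≈ 20.966.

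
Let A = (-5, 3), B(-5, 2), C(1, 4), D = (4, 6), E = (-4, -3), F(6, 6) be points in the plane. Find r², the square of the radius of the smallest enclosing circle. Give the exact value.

A smallest enclosing disk is always determined by at most three of the input points on its boundary.
The farthest pair is E–F with squared distance 181. The circle on this segment as diameter has centre (1, 1.5) and r² = 181/4 = 45.25.
Check A: distance² to centre = 38.25 ≤ 45.25, so it lies inside.
All remaining points lie in this disk, and no smaller disk contains both endpoints, so this is the minimum enclosing circle.

45.25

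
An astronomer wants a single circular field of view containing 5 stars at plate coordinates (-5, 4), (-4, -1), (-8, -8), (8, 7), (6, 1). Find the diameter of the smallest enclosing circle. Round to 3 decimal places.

21.932

By Welzl's lemma the MEC is supported by two points (diametrically opposite) or three points (on a circumcircle).
The farthest pair is (-8, -8)–(8, 7) with squared distance 481. The circle on this segment as diameter has centre (0, -0.5) and r² = 481/4 = 120.25.
Check (-5, 4): distance² to centre = 45.25 ≤ 120.25, so it lies inside.
All remaining points lie in this disk, and no smaller disk contains both endpoints, so this is the minimum enclosing circle.
Diameter = 2r = 2√(120.25) ≈ 21.932.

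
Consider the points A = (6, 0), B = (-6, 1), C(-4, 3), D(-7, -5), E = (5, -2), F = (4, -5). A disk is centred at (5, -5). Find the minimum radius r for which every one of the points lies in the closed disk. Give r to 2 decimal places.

The required radius is the distance from (5, -5) to the farthest point.
Squared distances: 26, 157, 145, 144, 9, 1.
Maximum is 157, attained at B.
r = √157 ≈ 12.53.

12.53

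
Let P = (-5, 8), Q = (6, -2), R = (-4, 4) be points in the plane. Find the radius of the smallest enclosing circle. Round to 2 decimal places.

7.43

Side lengths²: PQ² = 221, PR² = 17, QR² = 136.
Since PQ² = 221 ≥ 136 + 17 = 153, the angle opposite PQ is not acute, so the smallest enclosing circle has PQ as diameter.
Centre = midpoint of PQ = (0.5, 3), r² = 221/4 = 55.25.
r = √(55.25) ≈ 7.43.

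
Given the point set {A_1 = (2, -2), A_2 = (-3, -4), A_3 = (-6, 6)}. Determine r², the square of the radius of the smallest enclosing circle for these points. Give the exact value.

Side lengths²: A_1A_2² = 29, A_1A_3² = 128, A_2A_3² = 109.
Since A_1A_3² = 128 < 109 + 29 = 138, the triangle is acute, so the smallest enclosing circle is the circumcircle.
Circumcentre = (-33/14, 23/14), r² = 3161/98.

3161/98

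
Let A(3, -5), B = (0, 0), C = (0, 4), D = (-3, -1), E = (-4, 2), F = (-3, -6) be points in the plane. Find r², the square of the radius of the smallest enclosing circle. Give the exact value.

20165/722

By Welzl's lemma the MEC is supported by two points (diametrically opposite) or three points (on a circumcircle).
The minimum enclosing circle is determined by three boundary points: A, C, F.
Their circumcentre is (-27/38, -47/38) with r² = 20165/722.
The farthest remaining point E is at distance² 15377/722 ≤ 20165/722.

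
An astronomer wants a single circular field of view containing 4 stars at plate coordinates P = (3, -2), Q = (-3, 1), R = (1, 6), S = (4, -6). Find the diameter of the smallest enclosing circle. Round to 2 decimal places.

The minimum enclosing circle of a finite set is fixed by two of the points (as a diameter) or three (as a circumcircle).
The farthest pair is R–S with squared distance 153. The circle on this segment as diameter has centre (2.5, 0) and r² = 153/4 = 38.25.
Check P: distance² to centre = 4.25 ≤ 38.25, so it lies inside.
All remaining points lie in this disk, and no smaller disk contains both endpoints, so this is the minimum enclosing circle.
Diameter = 2r = 2√(38.25) ≈ 12.37.

12.37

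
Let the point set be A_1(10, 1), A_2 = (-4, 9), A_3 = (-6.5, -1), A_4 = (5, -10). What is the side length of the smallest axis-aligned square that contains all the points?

The bounding box has width 16.5 and height 19.
An axis-aligned square enclosing the set must have side ≥ max(width, height).
So the minimum side is max(16.5, 19) = 19.

19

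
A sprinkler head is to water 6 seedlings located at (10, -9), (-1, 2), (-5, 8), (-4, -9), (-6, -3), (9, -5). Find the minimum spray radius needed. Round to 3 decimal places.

By Welzl's lemma the MEC is supported by two points (diametrically opposite) or three points (on a circumcircle).
The farthest pair is (10, -9)–(-5, 8) with squared distance 514. The circle on this segment as diameter has centre (2.5, -0.5) and r² = 514/4 = 128.5.
Check (-1, 2): distance² to centre = 18.5 ≤ 128.5, so it lies inside.
All remaining points lie in this disk, and no smaller disk contains both endpoints, so this is the minimum enclosing circle.
r = √(128.5) ≈ 11.336.

11.336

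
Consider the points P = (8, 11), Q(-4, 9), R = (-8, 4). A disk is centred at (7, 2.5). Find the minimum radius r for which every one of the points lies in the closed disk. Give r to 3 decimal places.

15.075

The required radius is the distance from (7, 2.5) to the farthest point.
Squared distances: 73.25, 163.25, 227.25.
Maximum is 227.25, attained at R.
r = √(227.25) ≈ 15.075.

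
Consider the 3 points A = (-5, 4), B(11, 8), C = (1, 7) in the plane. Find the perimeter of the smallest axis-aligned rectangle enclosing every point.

40

Width = max x − min x = 11 − (-5) = 16.
Height = max y − min y = 8 − 4 = 4.
Perimeter = 2(16 + 4) = 40.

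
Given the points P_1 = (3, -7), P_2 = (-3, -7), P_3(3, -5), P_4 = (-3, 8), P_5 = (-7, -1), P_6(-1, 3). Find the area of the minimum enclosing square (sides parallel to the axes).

The bounding box has width 10 and height 15.
An axis-aligned square enclosing the set must have side ≥ max(width, height).
So the minimum side is max(10, 15) = 15.
Area = 15² = 225.

225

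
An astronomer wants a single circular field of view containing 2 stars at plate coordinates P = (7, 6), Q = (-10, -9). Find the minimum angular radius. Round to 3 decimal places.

11.336

The smallest circle enclosing two points has them as diameter endpoints.
Centre = midpoint = (-1.5, -1.5); r² = |PQ|²/4 = 514/4 = 128.5.
r = √(128.5) ≈ 11.336.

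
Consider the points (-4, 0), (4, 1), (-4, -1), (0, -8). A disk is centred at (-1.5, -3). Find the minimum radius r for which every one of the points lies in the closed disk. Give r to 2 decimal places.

The required radius is the distance from (-1.5, -3) to the farthest point.
Squared distances: 15.25, 46.25, 10.25, 27.25.
Maximum is 46.25, attained at (4, 1).
r = √(46.25) ≈ 6.80.

6.80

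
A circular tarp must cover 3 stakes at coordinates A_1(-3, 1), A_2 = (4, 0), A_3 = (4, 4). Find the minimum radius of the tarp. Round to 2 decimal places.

3.85

Side lengths²: A_1A_2² = 50, A_1A_3² = 58, A_2A_3² = 16.
Since A_1A_3² = 58 < 50 + 16 = 66, the triangle is acute, so the smallest enclosing circle is the circumcircle.
Circumcentre = (5/7, 2), r² = 725/49.
r = √(725/49) ≈ 3.85.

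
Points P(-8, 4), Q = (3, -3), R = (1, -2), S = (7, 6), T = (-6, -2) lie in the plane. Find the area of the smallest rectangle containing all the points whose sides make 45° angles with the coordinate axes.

189

In coordinates u = x + y, v = x − y the rectangle is axis-aligned; the map (x,y)→(u,v) scales areas by 2.
u-values: -4, 0, -1, 13, -8; range = 13 − (-8) = 21.
v-values: -12, 6, 3, 1, -4; range = 6 − (-12) = 18.
Area = (21 × 18) / 2 = 189.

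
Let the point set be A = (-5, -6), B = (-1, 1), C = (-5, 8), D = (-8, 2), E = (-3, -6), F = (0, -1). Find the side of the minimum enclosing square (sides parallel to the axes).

14

The bounding box has width 8 and height 14.
An axis-aligned square enclosing the set must have side ≥ max(width, height).
So the minimum side is max(8, 14) = 14.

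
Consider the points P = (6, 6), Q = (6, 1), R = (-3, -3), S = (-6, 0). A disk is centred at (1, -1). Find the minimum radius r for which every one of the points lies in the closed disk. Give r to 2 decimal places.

The required radius is the distance from (1, -1) to the farthest point.
Squared distances: 74, 29, 20, 50.
Maximum is 74, attained at P.
r = √74 ≈ 8.60.

8.60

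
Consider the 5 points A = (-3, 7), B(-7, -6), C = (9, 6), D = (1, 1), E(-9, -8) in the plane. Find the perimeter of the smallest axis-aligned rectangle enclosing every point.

66

Width = max x − min x = 9 − (-9) = 18.
Height = max y − min y = 7 − (-8) = 15.
Perimeter = 2(18 + 15) = 66.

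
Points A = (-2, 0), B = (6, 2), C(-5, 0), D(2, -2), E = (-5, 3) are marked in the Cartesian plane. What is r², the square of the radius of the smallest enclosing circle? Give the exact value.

By Welzl's lemma the MEC is supported by two points (diametrically opposite) or three points (on a circumcircle).
The minimum enclosing circle is determined by three boundary points: B, C, E.
Their circumcentre is (9/22, 1.5) with r² = 7625/242.
The farthest remaining point D is at distance² 3577/242 ≤ 7625/242.

7625/242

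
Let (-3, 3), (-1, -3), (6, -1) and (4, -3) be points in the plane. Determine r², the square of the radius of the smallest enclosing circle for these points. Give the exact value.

The farthest pair is (-3, 3)–(6, -1) with squared distance 97. The circle on this segment as diameter has centre (1.5, 1) and r² = 97/4 = 24.25.
Check (-1, -3): distance² to centre = 22.25 ≤ 24.25, so it lies inside.
All remaining points lie in this disk, and no smaller disk contains both endpoints, so this is the minimum enclosing circle.

24.25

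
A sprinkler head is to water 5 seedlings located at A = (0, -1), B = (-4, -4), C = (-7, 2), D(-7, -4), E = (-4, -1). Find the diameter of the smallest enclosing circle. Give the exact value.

58/7

The minimum enclosing circle of a finite set is fixed by two of the points (as a diameter) or three (as a circumcircle).
The minimum enclosing circle is determined by three boundary points: A, C, D.
Their circumcentre is (-29/7, -1) with r² = 841/49.
The farthest remaining point B is at distance² 442/49 ≤ 841/49.
Diameter = 2r = 2√(841/49) = 58/7.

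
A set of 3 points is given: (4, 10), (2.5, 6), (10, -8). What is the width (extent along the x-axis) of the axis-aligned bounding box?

max x = 10, min x = 2.5, so width = 7.5.

7.5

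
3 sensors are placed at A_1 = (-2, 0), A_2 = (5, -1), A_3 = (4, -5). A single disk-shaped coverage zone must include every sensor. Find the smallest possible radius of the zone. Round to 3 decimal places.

3.926

Side lengths²: A_1A_2² = 50, A_1A_3² = 61, A_2A_3² = 17.
Since A_1A_3² = 61 < 50 + 17 = 67, the triangle is acute, so the smallest enclosing circle is the circumcircle.
Circumcentre = (73/58, -127/58), r² = 25925/1682.
r = √(25925/1682) ≈ 3.926.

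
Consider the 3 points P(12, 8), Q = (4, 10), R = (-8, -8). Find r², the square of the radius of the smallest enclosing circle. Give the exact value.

Side lengths²: PQ² = 68, PR² = 656, QR² = 468.
Since PR² = 656 ≥ 468 + 68 = 536, the angle opposite PR is not acute, so the smallest enclosing circle has PR as diameter.
Centre = midpoint of PR = (2, 0), r² = 656/4 = 164.

164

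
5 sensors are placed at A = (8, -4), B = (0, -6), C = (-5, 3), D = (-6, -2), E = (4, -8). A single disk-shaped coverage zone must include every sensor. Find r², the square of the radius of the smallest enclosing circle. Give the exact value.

The minimum enclosing circle is determined by three boundary points: A, C, E.
Their circumcentre is (1.15, -1.15) with r² = 55.045.
The farthest remaining point D is at distance² 51.845 ≤ 55.045.

55.045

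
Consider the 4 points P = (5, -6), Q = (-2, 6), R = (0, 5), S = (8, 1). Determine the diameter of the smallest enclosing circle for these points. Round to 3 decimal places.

13.892

A smallest enclosing disk is always determined by at most three of the input points on its boundary.
The farthest pair is P–Q with squared distance 193. The circle on this segment as diameter has centre (1.5, 0) and r² = 193/4 = 48.25.
Check R: distance² to centre = 27.25 ≤ 48.25, so it lies inside.
All remaining points lie in this disk, and no smaller disk contains both endpoints, so this is the minimum enclosing circle.
Diameter = 2r = 2√(48.25) ≈ 13.892.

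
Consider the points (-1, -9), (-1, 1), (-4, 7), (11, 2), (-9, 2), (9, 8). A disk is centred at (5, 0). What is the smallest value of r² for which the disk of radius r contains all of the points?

The required radius is the distance from (5, 0) to the farthest point.
Squared distances: 117, 37, 130, 40, 200, 80.
Maximum is 200, attained at (-9, 2).

200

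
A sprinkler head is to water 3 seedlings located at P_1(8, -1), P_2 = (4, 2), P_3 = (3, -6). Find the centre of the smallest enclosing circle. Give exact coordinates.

Side lengths²: P_1P_2² = 25, P_1P_3² = 50, P_2P_3² = 65.
Since P_2P_3² = 65 < 50 + 25 = 75, the triangle is acute, so the smallest enclosing circle is the circumcircle.
Circumcentre = (57/14, -29/14), r² = 1625/98.
Centre = (57/14, -29/14).

(57/14, -29/14)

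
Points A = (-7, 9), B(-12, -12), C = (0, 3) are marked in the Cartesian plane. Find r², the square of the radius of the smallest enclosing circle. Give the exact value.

116.5

Side lengths²: AB² = 466, AC² = 85, BC² = 369.
Since AB² = 466 ≥ 369 + 85 = 454, the angle opposite AB is not acute, so the smallest enclosing circle has AB as diameter.
Centre = midpoint of AB = (-9.5, -1.5), r² = 466/4 = 116.5.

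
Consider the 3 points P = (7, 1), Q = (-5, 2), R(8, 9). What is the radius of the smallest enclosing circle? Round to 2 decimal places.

Side lengths²: PQ² = 145, PR² = 65, QR² = 218.
Since QR² = 218 ≥ 145 + 65 = 210, the angle opposite QR is not acute, so the smallest enclosing circle has QR as diameter.
Centre = midpoint of QR = (1.5, 5.5), r² = 218/4 = 54.5.
r = √(54.5) ≈ 7.38.

7.38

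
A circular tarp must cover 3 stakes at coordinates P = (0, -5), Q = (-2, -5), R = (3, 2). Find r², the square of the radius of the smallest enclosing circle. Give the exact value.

Side lengths²: PQ² = 4, PR² = 58, QR² = 74.
Since QR² = 74 ≥ 58 + 4 = 62, the angle opposite QR is not acute, so the smallest enclosing circle has QR as diameter.
Centre = midpoint of QR = (0.5, -1.5), r² = 74/4 = 18.5.

18.5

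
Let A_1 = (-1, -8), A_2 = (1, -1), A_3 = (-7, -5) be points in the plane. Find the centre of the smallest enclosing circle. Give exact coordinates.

Side lengths²: A_1A_2² = 53, A_1A_3² = 45, A_2A_3² = 80.
Since A_2A_3² = 80 < 53 + 45 = 98, the triangle is acute, so the smallest enclosing circle is the circumcircle.
Circumcentre = (-2.625, -3.75), r² = 20.703125.
Centre = (-2.625, -3.75).

(-2.625, -3.75)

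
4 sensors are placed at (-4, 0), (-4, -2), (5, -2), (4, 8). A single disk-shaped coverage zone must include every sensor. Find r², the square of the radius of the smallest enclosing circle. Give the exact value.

41.41

By Welzl's lemma the MEC is supported by two points (diametrically opposite) or three points (on a circumcircle).
The minimum enclosing circle is determined by three boundary points: (-4, -2), (5, -2), (4, 8).
Their circumcentre is (0.5, 2.6) with r² = 41.41.
The farthest remaining point (-4, 0) is at distance² 27.01 ≤ 41.41.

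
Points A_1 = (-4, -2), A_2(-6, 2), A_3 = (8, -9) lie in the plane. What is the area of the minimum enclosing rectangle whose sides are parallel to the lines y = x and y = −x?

62.5

In coordinates u = x + y, v = x − y the rectangle is axis-aligned; the map (x,y)→(u,v) scales areas by 2.
u-values: -6, -4, -1; range = -1 − (-6) = 5.
v-values: -2, -8, 17; range = 17 − (-8) = 25.
Area = (5 × 25) / 2 = 62.5.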